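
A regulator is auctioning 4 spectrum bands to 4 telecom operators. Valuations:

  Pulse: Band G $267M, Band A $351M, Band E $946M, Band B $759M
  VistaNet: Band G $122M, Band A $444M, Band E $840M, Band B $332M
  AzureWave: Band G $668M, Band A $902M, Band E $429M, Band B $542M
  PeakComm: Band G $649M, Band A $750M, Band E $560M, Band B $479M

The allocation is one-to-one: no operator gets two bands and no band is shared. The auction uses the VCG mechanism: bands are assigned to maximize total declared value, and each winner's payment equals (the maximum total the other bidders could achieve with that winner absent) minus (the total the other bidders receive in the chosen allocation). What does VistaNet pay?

Efficient allocation: Pulse→Band B ($759M), VistaNet→Band E ($840M), AzureWave→Band A ($902M), PeakComm→Band G ($649M); total welfare W = $3150M.
VistaNet receives Band E at value $840M, so the others get W − 840 = $2310M.
Without VistaNet: best allocation of the remaining 3 bidders over all 4 bands is Pulse→Band E ($946M), AzureWave→Band A ($902M), PeakComm→Band G ($649M), total $2497M.
VCG payment = (others' best without VistaNet) − (others' welfare with VistaNet) = 2497 − 2310 = $187M.

VistaNet pays $187M.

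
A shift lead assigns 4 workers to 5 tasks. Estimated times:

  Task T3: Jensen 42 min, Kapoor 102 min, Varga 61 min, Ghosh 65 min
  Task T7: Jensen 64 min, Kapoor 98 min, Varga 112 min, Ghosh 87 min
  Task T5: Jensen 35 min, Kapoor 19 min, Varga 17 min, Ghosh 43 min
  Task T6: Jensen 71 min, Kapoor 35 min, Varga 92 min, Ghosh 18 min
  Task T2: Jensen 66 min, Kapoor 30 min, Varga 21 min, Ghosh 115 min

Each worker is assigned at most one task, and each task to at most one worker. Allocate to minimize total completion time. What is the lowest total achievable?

Optimal: Jensen→Task T3 (42 min), Kapoor→Task T5 (19 min), Varga→Task T2 (21 min), Ghosh→Task T6 (18 min) — total 42+19+21+18 = 100 min.
Column-greedy (each task in turn goes to its cheapest remaining worker) gives 181 min, worse by 81.
Swapping Kapoor↔Ghosh (Kapoor→Task T6 35 min, Ghosh→Task T5 43 min) adds 41.

Min total: 100 min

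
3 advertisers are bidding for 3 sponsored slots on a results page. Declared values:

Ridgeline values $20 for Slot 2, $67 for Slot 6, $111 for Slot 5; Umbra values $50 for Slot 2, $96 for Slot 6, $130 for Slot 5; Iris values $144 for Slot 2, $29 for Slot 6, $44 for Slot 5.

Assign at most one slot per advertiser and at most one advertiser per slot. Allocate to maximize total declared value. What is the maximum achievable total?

Optimal: Ridgeline→Slot 5 ($111), Umbra→Slot 6 ($96), Iris→Slot 2 ($144) — total 111+96+144 = $351.
Max-entry greedy (repeatedly take the single best remaining cell) gives $341, worse by 10.

Maximum total: $351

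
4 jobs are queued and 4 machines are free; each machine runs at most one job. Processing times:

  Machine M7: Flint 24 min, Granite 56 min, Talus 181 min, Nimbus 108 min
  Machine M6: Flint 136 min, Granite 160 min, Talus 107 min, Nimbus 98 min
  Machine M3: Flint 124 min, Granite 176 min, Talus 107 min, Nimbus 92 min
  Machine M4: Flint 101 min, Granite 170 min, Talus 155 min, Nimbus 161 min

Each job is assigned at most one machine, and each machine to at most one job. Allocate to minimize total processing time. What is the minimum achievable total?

Optimal: Flint→Machine M4 (101 min), Granite→Machine M7 (56 min), Talus→Machine M6 (107 min), Nimbus→Machine M3 (92 min) — total 101+56+107+92 = 356 min.
Row-greedy (each job in turn takes its cheapest remaining machine) gives 452 min, worse by 96.
Next-best assignment: Flint→Machine M4, Granite→Machine M7, Talus→Machine M3, Nimbus→Machine M6 = 362 min.
Swapping Talus↔Granite (Talus→Machine M7 181 min, Granite→Machine M6 160 min) adds 178.

Minimum total: 356 min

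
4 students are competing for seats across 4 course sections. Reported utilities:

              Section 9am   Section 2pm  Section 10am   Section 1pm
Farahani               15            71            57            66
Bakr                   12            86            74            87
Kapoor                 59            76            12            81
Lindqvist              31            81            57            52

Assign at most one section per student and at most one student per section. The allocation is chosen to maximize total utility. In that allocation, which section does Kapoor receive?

Optimal: Farahani→Section 10am (57 points), Bakr→Section 1pm (87 points), Kapoor→Section 9am (59 points), Lindqvist→Section 2pm (81 points) — total 57+87+59+81 = 284 points.
Row-greedy (each student in turn takes its best remaining section) gives 274 points, worse by 10.
Next-best assignment: Farahani→Section 1pm, Bakr→Section 10am, Kapoor→Section 9am, Lindqvist→Section 2pm = 280 points.
Swapping Lindqvist↔Kapoor (Lindqvist→Section 9am 31 points, Kapoor→Section 2pm 76 points) loses 33.
Kapoor's own top section is Section 1pm (81 points), but forcing Kapoor→Section 1pm and reassigning the rest optimally gives only 257 points — worse by 27.

Kapoor receives Section 9am.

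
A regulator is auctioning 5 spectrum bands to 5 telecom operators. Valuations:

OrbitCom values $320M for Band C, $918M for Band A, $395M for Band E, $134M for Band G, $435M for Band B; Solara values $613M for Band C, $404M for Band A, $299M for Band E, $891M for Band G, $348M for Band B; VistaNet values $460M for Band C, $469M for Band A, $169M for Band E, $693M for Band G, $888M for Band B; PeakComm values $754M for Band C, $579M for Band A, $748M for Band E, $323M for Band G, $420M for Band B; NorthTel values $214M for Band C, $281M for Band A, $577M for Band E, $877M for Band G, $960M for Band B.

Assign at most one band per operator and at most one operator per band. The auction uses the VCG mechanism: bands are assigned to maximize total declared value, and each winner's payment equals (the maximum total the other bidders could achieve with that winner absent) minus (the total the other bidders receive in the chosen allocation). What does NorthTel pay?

Efficient allocation: OrbitCom→Band A ($918M), Solara→Band C ($613M), VistaNet→Band B ($888M), PeakComm→Band E ($748M), NorthTel→Band G ($877M); total welfare W = $4044M.
NorthTel receives Band G at value $877M, so the others get W − 877 = $3167M.
Without NorthTel: best allocation of the remaining 4 bidders over all 5 bands is OrbitCom→Band A ($918M), Solara→Band G ($891M), VistaNet→Band B ($888M), PeakComm→Band C ($754M), total $3451M.
VCG payment = (others' best without NorthTel) − (others' welfare with NorthTel) = 3451 − 3167 = $284M.

NorthTel pays $284M.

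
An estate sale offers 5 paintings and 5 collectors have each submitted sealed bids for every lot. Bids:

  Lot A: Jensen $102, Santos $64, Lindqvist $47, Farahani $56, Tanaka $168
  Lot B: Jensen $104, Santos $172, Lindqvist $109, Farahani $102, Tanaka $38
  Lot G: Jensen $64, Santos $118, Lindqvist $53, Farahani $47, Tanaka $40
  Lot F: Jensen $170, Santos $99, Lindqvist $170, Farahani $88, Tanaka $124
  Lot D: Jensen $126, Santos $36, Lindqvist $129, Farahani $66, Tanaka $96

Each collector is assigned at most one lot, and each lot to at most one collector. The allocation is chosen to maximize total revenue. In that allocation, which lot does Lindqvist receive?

Optimal: Jensen→Lot F ($170), Santos→Lot G ($118), Lindqvist→Lot D ($129), Farahani→Lot B ($102), Tanaka→Lot A ($168) — total 170+118+129+102+168 = $687.
Max-entry greedy (repeatedly take the single best remaining cell) gives $686, worse by 1.
No other one-to-one assignment exceeds $687.
Lindqvist's own top lot is Lot F ($170), but forcing Lindqvist→Lot F and reassigning the rest optimally gives only $684 — worse by 3.

Lindqvist receives Lot D.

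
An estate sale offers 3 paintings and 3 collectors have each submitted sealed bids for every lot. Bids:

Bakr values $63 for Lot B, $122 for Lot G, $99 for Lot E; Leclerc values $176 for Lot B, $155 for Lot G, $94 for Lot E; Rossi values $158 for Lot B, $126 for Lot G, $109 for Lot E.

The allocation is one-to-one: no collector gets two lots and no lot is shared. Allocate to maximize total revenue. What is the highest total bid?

This is a one-to-one assignment (maximum-weight bipartite matching).
Optimal: Bakr→Lot E ($99), Leclerc→Lot G ($155), Rossi→Lot B ($158) — total 99+155+158 = $412.
Column-greedy (each lot in turn goes to its best remaining collector) gives $401, worse by 11.
Checked against all permutations: $412 is optimal.

Maximum total: $412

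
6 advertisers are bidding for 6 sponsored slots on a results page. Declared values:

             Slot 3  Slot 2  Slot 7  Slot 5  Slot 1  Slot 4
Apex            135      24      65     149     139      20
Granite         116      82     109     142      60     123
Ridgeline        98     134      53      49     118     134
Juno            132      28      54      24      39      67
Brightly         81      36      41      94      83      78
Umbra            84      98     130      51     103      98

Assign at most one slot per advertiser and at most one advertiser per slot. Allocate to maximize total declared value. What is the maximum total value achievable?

Optimal: Apex→Slot 1 ($139), Granite→Slot 5 ($142), Ridgeline→Slot 2 ($134), Juno→Slot 3 ($132), Brightly→Slot 4 ($78), Umbra→Slot 7 ($130) — total 139+142+134+132+78+130 = $755.
Row-greedy (each advertiser in turn takes its best remaining slot) gives $751, worse by 4.
Checked against all permutations: $755 is optimal.

Maximum total: $755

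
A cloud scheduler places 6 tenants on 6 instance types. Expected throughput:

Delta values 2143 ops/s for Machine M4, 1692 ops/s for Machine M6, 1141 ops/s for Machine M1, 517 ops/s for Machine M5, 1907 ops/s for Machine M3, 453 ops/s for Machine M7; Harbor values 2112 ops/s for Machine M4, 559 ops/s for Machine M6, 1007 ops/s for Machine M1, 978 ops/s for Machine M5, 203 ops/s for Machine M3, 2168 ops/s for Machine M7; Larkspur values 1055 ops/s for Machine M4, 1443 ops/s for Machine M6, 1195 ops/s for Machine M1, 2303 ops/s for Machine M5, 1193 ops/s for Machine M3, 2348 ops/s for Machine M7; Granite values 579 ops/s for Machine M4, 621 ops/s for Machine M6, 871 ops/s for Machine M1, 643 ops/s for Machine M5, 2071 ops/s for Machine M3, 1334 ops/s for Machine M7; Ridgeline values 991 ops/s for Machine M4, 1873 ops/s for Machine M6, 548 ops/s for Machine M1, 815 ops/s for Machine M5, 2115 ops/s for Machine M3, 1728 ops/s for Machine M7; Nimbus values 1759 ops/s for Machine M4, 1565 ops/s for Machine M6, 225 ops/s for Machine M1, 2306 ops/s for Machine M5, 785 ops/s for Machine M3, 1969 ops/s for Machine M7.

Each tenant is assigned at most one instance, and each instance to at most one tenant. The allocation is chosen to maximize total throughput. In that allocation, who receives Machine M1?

Delta receives Machine M1.

This is a one-to-one assignment (maximum-weight bipartite matching).
Optimal: Delta→Machine M1 (1141 ops/s), Harbor→Machine M4 (2112 ops/s), Larkspur→Machine M7 (2348 ops/s), Granite→Machine M3 (2071 ops/s), Ridgeline→Machine M6 (1873 ops/s), Nimbus→Machine M5 (2306 ops/s) — total 1141+2112+2348+2071+1873+2306 = 11851 ops/s.
Row-greedy (each tenant in turn takes its best remaining instance) gives 10783 ops/s, worse by 1068.
Every other assignment is strictly worse.
Delta's own top instance is Machine M4 (2143 ops/s), but forcing Delta→Machine M4 and reassigning the rest optimally gives only 11756 ops/s — worse by 95.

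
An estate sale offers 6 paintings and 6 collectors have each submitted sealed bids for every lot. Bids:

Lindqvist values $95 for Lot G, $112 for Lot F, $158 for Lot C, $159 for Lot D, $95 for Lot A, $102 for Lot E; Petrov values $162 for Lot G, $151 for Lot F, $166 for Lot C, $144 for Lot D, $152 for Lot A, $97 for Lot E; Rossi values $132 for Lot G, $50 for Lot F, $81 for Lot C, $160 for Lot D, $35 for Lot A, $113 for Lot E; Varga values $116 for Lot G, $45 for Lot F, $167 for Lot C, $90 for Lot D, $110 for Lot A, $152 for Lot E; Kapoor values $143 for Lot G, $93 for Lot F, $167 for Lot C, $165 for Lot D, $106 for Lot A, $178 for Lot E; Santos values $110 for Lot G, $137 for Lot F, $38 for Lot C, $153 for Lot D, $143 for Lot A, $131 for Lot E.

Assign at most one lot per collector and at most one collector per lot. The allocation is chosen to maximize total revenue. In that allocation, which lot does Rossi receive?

Rossi receives Lot G.

Optimal: Lindqvist→Lot D ($159), Petrov→Lot F ($151), Rossi→Lot G ($132), Varga→Lot C ($167), Kapoor→Lot E ($178), Santos→Lot A ($143) — total 159+151+132+167+178+143 = $930.
Next-best assignment: Lindqvist→Lot D, Petrov→Lot A, Rossi→Lot G, Varga→Lot C, Kapoor→Lot E, Santos→Lot F = $925.
Swapping Petrov↔Santos (Petrov→Lot A $152, Santos→Lot F $137) loses 5.
Rossi's own top lot is Lot D ($160), but forcing Rossi→Lot D and reassigning the rest optimally gives only $922 — worse by 8.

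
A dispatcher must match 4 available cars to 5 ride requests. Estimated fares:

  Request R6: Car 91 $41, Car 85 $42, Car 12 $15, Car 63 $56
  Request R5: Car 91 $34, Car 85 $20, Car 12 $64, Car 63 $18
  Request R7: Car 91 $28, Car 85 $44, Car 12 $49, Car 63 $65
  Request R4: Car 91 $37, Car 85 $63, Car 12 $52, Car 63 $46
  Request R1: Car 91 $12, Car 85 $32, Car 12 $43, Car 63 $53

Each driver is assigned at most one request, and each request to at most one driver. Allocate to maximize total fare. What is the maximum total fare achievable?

Optimal: Car 91→Request R6 ($41), Car 85→Request R4 ($63), Car 12→Request R5 ($64), Car 63→Request R7 ($65) — total 41+63+64+65 = $233.
Column-greedy (each request in turn goes to its best remaining driver) gives $201, worse by 32.

Max total: $233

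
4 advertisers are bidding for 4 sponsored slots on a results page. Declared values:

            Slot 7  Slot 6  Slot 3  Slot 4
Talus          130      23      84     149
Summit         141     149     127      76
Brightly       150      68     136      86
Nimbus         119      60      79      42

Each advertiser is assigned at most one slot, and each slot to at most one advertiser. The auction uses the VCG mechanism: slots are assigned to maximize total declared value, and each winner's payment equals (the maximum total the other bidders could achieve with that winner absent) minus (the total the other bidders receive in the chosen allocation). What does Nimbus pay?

Efficient allocation: Talus→Slot 4 ($149), Summit→Slot 6 ($149), Brightly→Slot 3 ($136), Nimbus→Slot 7 ($119); total welfare W = $553.
Nimbus receives Slot 7 at value $119, so the others get W − 119 = $434.
Without Nimbus: best allocation of the remaining 3 bidders over all 4 slots is Talus→Slot 4 ($149), Summit→Slot 6 ($149), Brightly→Slot 7 ($150), total $448.
VCG payment = (others' best without Nimbus) − (others' welfare with Nimbus) = 448 − 434 = $14.

Nimbus pays $14.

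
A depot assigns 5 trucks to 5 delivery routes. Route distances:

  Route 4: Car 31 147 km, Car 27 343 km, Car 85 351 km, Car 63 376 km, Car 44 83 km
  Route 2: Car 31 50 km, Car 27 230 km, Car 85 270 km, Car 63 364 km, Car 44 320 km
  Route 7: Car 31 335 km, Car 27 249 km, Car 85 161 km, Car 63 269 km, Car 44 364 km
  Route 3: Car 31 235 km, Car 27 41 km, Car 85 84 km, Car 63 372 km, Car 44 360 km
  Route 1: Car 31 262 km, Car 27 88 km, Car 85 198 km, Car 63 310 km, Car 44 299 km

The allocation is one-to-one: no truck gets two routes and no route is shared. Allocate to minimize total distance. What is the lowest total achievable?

Optimal: Car 31→Route 2 (50 km), Car 27→Route 1 (88 km), Car 85→Route 3 (84 km), Car 63→Route 7 (269 km), Car 44→Route 4 (83 km) — total 50+88+84+269+83 = 574 km.
Row-greedy (each truck in turn takes its cheapest remaining route) gives 645 km, worse by 71.
Next-best assignment: Car 31→Route 2, Car 27→Route 3, Car 85→Route 1, Car 63→Route 7, Car 44→Route 4 = 641 km.
No other one-to-one assignment undercuts 574 km.

Minimum total: 574 km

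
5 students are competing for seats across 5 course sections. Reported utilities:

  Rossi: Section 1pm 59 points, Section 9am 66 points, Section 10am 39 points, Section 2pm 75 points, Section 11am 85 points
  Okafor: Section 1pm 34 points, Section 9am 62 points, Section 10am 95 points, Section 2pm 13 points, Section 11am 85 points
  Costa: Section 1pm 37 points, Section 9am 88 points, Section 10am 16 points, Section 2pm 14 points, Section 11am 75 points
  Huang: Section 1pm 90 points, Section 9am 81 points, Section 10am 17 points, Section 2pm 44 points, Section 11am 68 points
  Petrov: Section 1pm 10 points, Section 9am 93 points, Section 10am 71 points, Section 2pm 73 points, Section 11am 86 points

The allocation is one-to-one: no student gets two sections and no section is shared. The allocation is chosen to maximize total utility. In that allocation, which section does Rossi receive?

Optimal: Rossi→Section 2pm (75 points), Okafor→Section 10am (95 points), Costa→Section 9am (88 points), Huang→Section 1pm (90 points), Petrov→Section 11am (86 points) — total 75+95+88+90+86 = 434 points.
Next-best assignment: Rossi→Section 11am, Okafor→Section 10am, Costa→Section 9am, Huang→Section 1pm, Petrov→Section 2pm = 431 points.
Swapping Rossi↔Huang (Rossi→Section 1pm 59 points, Huang→Section 2pm 44 points) loses 62.
Checked against all permutations: 434 points is optimal.
Rossi's own top section is Section 11am (85 points), but forcing Rossi→Section 11am and reassigning the rest optimally gives only 431 points — worse by 3.

Rossi receives Section 2pm.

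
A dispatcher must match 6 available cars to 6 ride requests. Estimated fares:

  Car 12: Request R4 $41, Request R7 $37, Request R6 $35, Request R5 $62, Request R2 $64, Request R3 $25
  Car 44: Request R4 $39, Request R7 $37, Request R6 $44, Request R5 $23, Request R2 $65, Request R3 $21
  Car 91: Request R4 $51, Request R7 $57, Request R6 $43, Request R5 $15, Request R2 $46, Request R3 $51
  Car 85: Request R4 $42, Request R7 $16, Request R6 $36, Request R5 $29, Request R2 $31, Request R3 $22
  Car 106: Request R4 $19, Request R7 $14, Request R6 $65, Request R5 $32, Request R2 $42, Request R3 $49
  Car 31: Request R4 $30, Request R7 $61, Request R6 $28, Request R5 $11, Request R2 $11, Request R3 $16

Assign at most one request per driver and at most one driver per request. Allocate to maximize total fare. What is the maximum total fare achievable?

This is the linear assignment problem.
Optimal: Car 12→Request R5 ($62), Car 44→Request R2 ($65), Car 91→Request R3 ($51), Car 85→Request R4 ($42), Car 106→Request R6 ($65), Car 31→Request R7 ($61) — total 62+65+51+42+65+61 = $346.
Max-entry greedy (repeatedly take the single best remaining cell) gives $326, worse by 20.

Maximum total: $346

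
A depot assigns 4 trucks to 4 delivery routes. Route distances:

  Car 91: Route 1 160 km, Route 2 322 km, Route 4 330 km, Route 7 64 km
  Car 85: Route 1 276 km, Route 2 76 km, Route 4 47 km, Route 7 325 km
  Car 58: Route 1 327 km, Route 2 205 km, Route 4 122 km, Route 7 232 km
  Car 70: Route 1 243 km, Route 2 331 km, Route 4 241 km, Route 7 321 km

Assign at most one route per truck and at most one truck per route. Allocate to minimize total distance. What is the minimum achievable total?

Optimal: Car 91→Route 7 (64 km), Car 85→Route 2 (76 km), Car 58→Route 4 (122 km), Car 70→Route 1 (243 km) — total 64+76+122+243 = 505 km.
Min-entry greedy (repeatedly take the single cheapest remaining cell) gives 559 km, worse by 54.
Next-best assignment: Car 91→Route 7, Car 85→Route 4, Car 58→Route 2, Car 70→Route 1 = 559 km.
Swapping Car 58↔Car 70 (Car 58→Route 1 327 km, Car 70→Route 4 241 km) adds 203.

Minimum total: 505 km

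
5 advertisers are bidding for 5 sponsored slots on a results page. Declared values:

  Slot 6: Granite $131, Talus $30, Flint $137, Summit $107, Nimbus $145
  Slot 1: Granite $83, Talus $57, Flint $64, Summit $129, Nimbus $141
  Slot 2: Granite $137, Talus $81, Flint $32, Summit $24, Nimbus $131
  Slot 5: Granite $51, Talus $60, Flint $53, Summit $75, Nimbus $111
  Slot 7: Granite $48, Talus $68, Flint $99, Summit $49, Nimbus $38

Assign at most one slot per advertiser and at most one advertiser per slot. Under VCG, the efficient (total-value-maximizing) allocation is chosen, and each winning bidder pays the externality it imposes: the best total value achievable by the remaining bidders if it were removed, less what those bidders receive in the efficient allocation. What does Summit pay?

Efficient allocation: Granite→Slot 2 ($137), Talus→Slot 7 ($68), Flint→Slot 6 ($137), Summit→Slot 1 ($129), Nimbus→Slot 5 ($111); total welfare W = $582.
Summit receives Slot 1 at value $129, so the others get W − 129 = $453.
Without Summit: best allocation of the remaining 4 bidders over all 5 slots is Granite→Slot 2 ($137), Talus→Slot 7 ($68), Flint→Slot 6 ($137), Nimbus→Slot 1 ($141), total $483.
VCG payment = (others' best without Summit) − (others' welfare with Summit) = 483 − 453 = $30.

Summit pays $30.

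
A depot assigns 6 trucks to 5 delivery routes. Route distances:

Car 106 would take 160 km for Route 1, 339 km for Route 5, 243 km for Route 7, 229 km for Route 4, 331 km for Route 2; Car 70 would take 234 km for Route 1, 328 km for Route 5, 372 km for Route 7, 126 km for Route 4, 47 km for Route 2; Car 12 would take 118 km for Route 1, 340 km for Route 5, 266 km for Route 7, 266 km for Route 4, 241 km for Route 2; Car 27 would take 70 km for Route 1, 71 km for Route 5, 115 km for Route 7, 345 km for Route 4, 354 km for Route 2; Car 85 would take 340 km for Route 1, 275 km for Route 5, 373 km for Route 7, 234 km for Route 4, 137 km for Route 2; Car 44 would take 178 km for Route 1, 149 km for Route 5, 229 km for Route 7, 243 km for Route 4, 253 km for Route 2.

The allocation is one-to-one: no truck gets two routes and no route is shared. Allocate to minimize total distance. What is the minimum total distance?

Treat this as an assignment problem: match each truck to one route.
Optimal: Car 12→Route 1 (118 km), Car 44→Route 5 (149 km), Car 27→Route 7 (115 km), Car 70→Route 4 (126 km), Car 85→Route 2 (137 km) — total 118+149+115+126+137 = 645 km.
Row-greedy (each truck in turn takes its cheapest remaining route) gives 778 km, worse by 133.
Next-best assignment: Car 12→Route 1, Car 44→Route 5, Car 27→Route 7, Car 106→Route 4, Car 70→Route 2 = 658 km.
Swapping Car 12↔Car 27 (Car 12→Route 7 266 km, Car 27→Route 1 70 km) adds 103.
No other one-to-one assignment undercuts 645 km.

Minimum total: 645 km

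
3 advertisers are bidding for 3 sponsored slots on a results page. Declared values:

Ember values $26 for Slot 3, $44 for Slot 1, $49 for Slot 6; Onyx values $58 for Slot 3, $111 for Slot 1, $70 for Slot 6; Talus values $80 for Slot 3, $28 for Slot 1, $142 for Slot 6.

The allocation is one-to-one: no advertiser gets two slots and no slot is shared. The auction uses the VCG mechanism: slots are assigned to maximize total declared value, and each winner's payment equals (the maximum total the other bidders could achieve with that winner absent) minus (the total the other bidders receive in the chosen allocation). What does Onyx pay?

Efficient allocation: Ember→Slot 3 ($26), Onyx→Slot 1 ($111), Talus→Slot 6 ($142); total welfare W = $279.
Onyx receives Slot 1 at value $111, so the others get W − 111 = $168.
Without Onyx: best allocation of the remaining 2 bidders over all 3 slots is Ember→Slot 1 ($44), Talus→Slot 6 ($142), total $186.
VCG payment = (others' best without Onyx) − (others' welfare with Onyx) = 186 − 168 = $18.

Onyx pays $18.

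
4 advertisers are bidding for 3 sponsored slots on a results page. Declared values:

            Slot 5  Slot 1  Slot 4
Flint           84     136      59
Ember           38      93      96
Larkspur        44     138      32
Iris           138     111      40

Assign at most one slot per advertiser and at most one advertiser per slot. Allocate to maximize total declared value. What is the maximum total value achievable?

This is a one-to-one assignment (maximum-weight bipartite matching).
Optimal: Iris→Slot 5 ($138), Larkspur→Slot 1 ($138), Ember→Slot 4 ($96) — total 138+138+96 = $372.
Row-greedy (each advertiser in turn takes its best remaining slot) gives $276, worse by 96.
Next-best assignment: Iris→Slot 5, Flint→Slot 1, Ember→Slot 4 = $370.
Every other assignment is strictly worse.

Max total: $372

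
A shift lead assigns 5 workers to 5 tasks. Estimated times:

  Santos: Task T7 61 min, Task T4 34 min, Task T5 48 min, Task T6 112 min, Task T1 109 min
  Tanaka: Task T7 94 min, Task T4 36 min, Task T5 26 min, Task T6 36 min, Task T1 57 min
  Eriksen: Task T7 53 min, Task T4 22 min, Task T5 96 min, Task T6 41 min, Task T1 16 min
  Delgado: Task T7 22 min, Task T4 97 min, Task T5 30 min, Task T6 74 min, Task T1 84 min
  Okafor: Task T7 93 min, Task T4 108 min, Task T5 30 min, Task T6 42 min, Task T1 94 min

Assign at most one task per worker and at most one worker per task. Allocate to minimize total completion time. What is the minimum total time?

Optimal: Santos→Task T4 (34 min), Tanaka→Task T6 (36 min), Eriksen→Task T1 (16 min), Delgado→Task T7 (22 min), Okafor→Task T5 (30 min) — total 34+36+16+22+30 = 138 min.
Min-entry greedy (repeatedly take the single cheapest remaining cell) gives 140 min, worse by 2.
Checked against all permutations: 138 min is optimal.

Minimum total: 138 min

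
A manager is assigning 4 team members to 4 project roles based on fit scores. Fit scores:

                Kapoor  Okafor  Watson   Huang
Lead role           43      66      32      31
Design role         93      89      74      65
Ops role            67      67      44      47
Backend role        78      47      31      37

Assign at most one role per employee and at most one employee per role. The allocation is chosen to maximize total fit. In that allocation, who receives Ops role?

This is a one-to-one assignment (maximum-weight bipartite matching).
Optimal: Kapoor→Backend role (78 pts), Okafor→Lead role (66 pts), Watson→Design role (74 pts), Huang→Ops role (47 pts) — total 78+66+74+47 = 265 pts.
Next-best assignment: Kapoor→Backend role, Okafor→Lead role, Watson→Ops role, Huang→Design role = 253 pts.
Every other assignment is strictly worse.
Huang's own top role is Design role (65 pts), but forcing Huang→Design role and reassigning the rest optimally gives only 253 pts — worse by 12.

Huang receives Ops role.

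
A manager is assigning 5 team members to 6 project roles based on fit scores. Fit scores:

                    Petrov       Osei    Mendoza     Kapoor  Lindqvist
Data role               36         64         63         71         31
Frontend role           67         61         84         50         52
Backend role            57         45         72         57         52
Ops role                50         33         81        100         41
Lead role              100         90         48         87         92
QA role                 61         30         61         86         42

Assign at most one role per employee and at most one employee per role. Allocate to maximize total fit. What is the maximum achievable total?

This is a one-to-one assignment (maximum-weight bipartite matching).
Optimal: Petrov→QA role (61 pts), Osei→Data role (64 pts), Mendoza→Frontend role (84 pts), Kapoor→Ops role (100 pts), Lindqvist→Lead role (92 pts) — total 61+64+84+100+92 = 401 pts.
Column-greedy (each role in turn goes to its best remaining employee) gives 343 pts, worse by 58.
Next-best assignment: Petrov→Lead role, Osei→Data role, Mendoza→Frontend role, Kapoor→Ops role, Lindqvist→Backend role = 400 pts.
Swapping Mendoza↔Kapoor (Mendoza→Ops role 81 pts, Kapoor→Frontend role 50 pts) loses 53.
Checked against all permutations: 401 pts is optimal.

Max total: 401 pts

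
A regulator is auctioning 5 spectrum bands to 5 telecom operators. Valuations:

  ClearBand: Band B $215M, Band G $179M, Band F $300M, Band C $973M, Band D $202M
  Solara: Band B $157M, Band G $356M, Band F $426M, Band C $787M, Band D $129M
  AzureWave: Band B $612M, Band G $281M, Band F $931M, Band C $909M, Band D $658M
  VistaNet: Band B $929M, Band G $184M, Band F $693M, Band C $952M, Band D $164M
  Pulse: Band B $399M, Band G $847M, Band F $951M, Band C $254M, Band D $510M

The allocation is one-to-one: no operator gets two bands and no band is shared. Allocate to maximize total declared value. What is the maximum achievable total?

Optimal: ClearBand→Band C ($973M), Solara→Band G ($356M), AzureWave→Band D ($658M), VistaNet→Band B ($929M), Pulse→Band F ($951M) — total 973+356+658+929+951 = $3867M.

Max total: $3867M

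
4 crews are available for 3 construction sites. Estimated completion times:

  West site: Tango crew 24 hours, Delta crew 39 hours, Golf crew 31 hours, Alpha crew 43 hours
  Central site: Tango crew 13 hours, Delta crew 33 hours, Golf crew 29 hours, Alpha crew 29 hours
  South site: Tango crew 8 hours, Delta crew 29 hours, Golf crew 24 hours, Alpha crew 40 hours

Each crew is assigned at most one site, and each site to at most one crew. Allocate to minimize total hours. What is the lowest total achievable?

Optimal: Golf crew→West site (31 hours), Alpha crew→Central site (29 hours), Tango crew→South site (8 hours) — total 31+29+8 = 68 hours.
Min-entry greedy (repeatedly take the single cheapest remaining cell) gives 76 hours, worse by 8.
Next-best assignment: Golf crew→West site, Delta crew→Central site, Tango crew→South site = 72 hours.
Swapping Tango crew↔Alpha crew (Tango crew→Central site 13 hours, Alpha crew→South site 40 hours) adds 16.

Minimum total: 68 hours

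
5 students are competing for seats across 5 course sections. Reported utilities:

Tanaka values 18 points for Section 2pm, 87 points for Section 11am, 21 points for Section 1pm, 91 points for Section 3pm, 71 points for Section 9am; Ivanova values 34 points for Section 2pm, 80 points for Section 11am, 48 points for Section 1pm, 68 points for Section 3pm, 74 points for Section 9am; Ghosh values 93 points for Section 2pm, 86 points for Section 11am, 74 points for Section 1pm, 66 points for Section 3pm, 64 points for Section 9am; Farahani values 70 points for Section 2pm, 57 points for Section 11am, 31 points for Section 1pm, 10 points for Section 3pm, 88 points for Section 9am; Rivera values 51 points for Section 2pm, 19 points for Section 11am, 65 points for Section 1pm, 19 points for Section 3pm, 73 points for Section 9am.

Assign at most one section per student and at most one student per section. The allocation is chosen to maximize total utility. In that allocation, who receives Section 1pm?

Optimal: Tanaka→Section 3pm (91 points), Ivanova→Section 11am (80 points), Ghosh→Section 2pm (93 points), Farahani→Section 9am (88 points), Rivera→Section 1pm (65 points) — total 91+80+93+88+65 = 417 points.
Column-greedy (each section in turn goes to its best remaining student) gives 401 points, worse by 16.
Swapping Tanaka↔Ghosh (Tanaka→Section 2pm 18 points, Ghosh→Section 3pm 66 points) loses 100.
No other one-to-one assignment exceeds 417 points.
Rivera's own top section is Section 9am (73 points), but forcing Rivera→Section 9am and reassigning the rest optimally gives only 388 points — worse by 29.

Rivera receives Section 1pm.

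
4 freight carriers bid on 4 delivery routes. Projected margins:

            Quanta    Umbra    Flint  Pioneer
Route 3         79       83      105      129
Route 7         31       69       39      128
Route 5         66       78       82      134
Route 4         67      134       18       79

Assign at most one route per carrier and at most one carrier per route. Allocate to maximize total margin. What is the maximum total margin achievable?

Optimal: Quanta→Route 5 ($66k), Umbra→Route 4 ($134k), Flint→Route 3 ($105k), Pioneer→Route 7 ($128k) — total 66+134+105+128 = $433k.
Column-greedy (each route in turn goes to its best remaining carrier) gives $347k, worse by 86.
Every other assignment is strictly worse.

Max total: $433k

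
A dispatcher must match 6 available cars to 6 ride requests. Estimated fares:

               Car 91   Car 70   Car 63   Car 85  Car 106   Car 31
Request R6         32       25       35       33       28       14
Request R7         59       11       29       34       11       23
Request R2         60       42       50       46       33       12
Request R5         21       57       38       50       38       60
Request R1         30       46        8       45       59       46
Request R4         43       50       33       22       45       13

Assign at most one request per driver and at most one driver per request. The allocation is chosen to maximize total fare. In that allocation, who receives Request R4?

Optimal: Car 91→Request R7 ($59), Car 70→Request R4 ($50), Car 63→Request R2 ($50), Car 85→Request R6 ($33), Car 106→Request R1 ($59), Car 31→Request R5 ($60) — total 59+50+50+33+59+60 = $311.
Max-entry greedy (repeatedly take the single best remaining cell) gives $298, worse by 13.
Every other assignment is strictly worse.
Car 70's own top request is Request R5 ($57), but forcing Car 70→Request R5 and reassigning the rest optimally gives only $290 — worse by 21.

Car 70 receives Request R4.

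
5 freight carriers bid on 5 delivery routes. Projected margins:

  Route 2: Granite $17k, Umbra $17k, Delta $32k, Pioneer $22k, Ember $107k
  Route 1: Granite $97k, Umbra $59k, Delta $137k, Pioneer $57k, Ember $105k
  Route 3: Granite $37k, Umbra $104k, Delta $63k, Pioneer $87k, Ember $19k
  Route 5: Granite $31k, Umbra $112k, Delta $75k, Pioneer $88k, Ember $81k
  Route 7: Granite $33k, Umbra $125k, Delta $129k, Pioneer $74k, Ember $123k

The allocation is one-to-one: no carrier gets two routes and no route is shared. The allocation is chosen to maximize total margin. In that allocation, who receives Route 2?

Ember receives Route 2.

Treat this as an assignment problem: match each carrier to one route.
Optimal: Granite→Route 1 ($97k), Umbra→Route 5 ($112k), Delta→Route 7 ($129k), Pioneer→Route 3 ($87k), Ember→Route 2 ($107k) — total 97+112+129+87+107 = $532k.
Row-greedy (each carrier in turn takes its best remaining route) gives $491k, worse by 41.
Swapping Delta↔Granite (Delta→Route 1 $137k, Granite→Route 7 $33k) loses 56.
No other one-to-one assignment exceeds $532k.
Ember's own top route is Route 7 ($123k), but forcing Ember→Route 7 and reassigning the rest optimally gives only $476k — worse by 56.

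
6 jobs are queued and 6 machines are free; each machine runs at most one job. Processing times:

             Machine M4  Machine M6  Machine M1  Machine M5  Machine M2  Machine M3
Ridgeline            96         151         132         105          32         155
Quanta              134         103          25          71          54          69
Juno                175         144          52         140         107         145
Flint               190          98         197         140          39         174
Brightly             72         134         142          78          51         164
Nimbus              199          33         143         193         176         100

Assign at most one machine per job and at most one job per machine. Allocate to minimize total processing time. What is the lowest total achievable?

Minimum total: 367 min

Treat this as an assignment problem: match each job to one machine.
Optimal: Ridgeline→Machine M4 (96 min), Quanta→Machine M3 (69 min), Juno→Machine M1 (52 min), Flint→Machine M2 (39 min), Brightly→Machine M5 (78 min), Nimbus→Machine M6 (33 min) — total 96+69+52+39+78+33 = 367 min.
Row-greedy (each job in turn takes its cheapest remaining machine) gives 467 min, worse by 100.
Swapping Ridgeline↔Brightly (Ridgeline→Machine M5 105 min, Brightly→Machine M4 72 min) adds 3.
Every other assignment is strictly worse.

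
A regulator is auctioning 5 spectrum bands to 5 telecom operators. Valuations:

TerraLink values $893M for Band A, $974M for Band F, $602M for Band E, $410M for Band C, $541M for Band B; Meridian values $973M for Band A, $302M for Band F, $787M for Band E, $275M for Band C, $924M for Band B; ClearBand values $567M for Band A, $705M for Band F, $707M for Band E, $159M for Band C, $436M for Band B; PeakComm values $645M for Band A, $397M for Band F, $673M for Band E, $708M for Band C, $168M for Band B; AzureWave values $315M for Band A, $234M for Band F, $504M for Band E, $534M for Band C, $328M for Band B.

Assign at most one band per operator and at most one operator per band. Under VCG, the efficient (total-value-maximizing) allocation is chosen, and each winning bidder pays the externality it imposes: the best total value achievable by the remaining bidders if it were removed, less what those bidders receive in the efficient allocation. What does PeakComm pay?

PeakComm pays $49M.

Efficient allocation: TerraLink→Band F ($974M), Meridian→Band B ($924M), ClearBand→Band E ($707M), PeakComm→Band A ($645M), AzureWave→Band C ($534M); total welfare W = $3784M.
PeakComm receives Band A at value $645M, so the others get W − 645 = $3139M.
Without PeakComm: best allocation of the remaining 4 bidders over all 5 bands is TerraLink→Band F ($974M), Meridian→Band A ($973M), ClearBand→Band E ($707M), AzureWave→Band C ($534M), total $3188M.
VCG payment = (others' best without PeakComm) − (others' welfare with PeakComm) = 3188 − 3139 = $49M.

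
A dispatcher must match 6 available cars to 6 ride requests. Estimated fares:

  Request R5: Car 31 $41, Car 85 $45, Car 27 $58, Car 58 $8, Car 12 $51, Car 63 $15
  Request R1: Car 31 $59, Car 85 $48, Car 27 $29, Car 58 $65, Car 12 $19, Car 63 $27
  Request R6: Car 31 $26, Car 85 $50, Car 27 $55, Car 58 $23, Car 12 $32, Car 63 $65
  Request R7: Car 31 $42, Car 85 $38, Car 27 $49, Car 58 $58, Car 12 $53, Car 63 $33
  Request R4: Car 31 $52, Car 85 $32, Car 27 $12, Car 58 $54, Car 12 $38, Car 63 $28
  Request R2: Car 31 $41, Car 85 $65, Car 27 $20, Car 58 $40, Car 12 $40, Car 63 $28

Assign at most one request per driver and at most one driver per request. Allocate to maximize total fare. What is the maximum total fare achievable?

Optimal: Car 31→Request R4 ($52), Car 85→Request R2 ($65), Car 27→Request R5 ($58), Car 58→Request R1 ($65), Car 12→Request R7 ($53), Car 63→Request R6 ($65) — total 52+65+58+65+53+65 = $358.
Row-greedy (each driver in turn takes its best remaining request) gives $343, worse by 15.

Maximum total: $358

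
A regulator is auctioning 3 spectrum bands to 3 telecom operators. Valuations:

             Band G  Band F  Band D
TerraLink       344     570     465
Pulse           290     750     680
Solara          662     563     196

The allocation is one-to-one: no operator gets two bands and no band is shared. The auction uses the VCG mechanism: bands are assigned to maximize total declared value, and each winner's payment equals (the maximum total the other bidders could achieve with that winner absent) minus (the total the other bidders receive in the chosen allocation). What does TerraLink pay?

Efficient allocation: TerraLink→Band F ($570M), Pulse→Band D ($680M), Solara→Band G ($662M); total welfare W = $1912M.
TerraLink receives Band F at value $570M, so the others get W − 570 = $1342M.
Without TerraLink: best allocation of the remaining 2 bidders over all 3 bands is Pulse→Band F ($750M), Solara→Band G ($662M), total $1412M.
VCG payment = (others' best without TerraLink) − (others' welfare with TerraLink) = 1412 − 1342 = $70M.

TerraLink pays $70M.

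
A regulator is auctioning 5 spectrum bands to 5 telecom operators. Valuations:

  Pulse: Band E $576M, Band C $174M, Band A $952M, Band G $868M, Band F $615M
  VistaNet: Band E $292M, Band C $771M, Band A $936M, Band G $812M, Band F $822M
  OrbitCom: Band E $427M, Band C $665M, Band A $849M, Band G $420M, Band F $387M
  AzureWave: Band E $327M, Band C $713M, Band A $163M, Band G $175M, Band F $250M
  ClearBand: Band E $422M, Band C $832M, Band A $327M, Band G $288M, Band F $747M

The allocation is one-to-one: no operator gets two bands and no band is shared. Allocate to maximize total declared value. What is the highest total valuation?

Max total: $3698M

This is the linear assignment problem.
Optimal: Pulse→Band G ($868M), VistaNet→Band F ($822M), OrbitCom→Band A ($849M), AzureWave→Band E ($327M), ClearBand→Band C ($832M) — total 868+822+849+327+832 = $3698M.
Column-greedy (each band in turn goes to its best remaining operator) gives $3014M, worse by 684.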